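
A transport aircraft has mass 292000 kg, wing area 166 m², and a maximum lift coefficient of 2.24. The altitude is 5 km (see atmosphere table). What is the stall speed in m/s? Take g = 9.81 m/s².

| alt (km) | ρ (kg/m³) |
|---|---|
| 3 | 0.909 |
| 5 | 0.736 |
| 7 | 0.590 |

At 5 km, from the table: ρ = 0.736 kg/m³.
At stall, lift equals weight: L = W = m·g = 292000 × 9.81 = 2.865×10^6 N.
V_stall = √(2W/(ρ·S·CL,max)) = √(2 × 2.865×10^6 / (0.736 × 166 × 2.24))
V_stall = √20930 = 145 m/s

V_stall = 145 m/s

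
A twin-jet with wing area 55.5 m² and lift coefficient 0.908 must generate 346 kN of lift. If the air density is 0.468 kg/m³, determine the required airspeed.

v = 171 m/s

L = ½ρv²S·CL ⇒ v = √(2L/(ρ·S·CL))
v = √(2 × 3.46×10^5 / (0.468 × 55.5 × 0.908)) = √29340 = 171 m/s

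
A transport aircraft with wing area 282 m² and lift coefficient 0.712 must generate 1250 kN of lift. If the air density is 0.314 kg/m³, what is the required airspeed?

v = 199 m/s

L = ½ρv²S·CL ⇒ v = √(2L/(ρ·S·CL))
v = √(2 × 1.25×10^6 / (0.314 × 282 × 0.712)) = √39650 = 199 m/s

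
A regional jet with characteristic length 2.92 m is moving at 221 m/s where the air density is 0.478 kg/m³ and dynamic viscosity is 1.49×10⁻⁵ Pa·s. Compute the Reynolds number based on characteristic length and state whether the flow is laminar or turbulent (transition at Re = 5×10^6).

Re = ρ·v·c/μ = 0.478 × 221 × 2.92 / (1.49×10⁻⁵) = 2.07×10^7
Since 2.07×10^7 > 5×10^6, the flow is turbulent.

Re = 2.07×10^7 (turbulent)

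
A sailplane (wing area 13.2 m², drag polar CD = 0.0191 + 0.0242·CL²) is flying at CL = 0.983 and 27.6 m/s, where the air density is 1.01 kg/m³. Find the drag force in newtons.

D = 216 N

CD = 0.0191 + 0.0242 × 0.983² = 0.04248
D = ½ρv²S·CD = ½ × 1.01 × 27.6² × 13.2 × 0.04248 = 216 N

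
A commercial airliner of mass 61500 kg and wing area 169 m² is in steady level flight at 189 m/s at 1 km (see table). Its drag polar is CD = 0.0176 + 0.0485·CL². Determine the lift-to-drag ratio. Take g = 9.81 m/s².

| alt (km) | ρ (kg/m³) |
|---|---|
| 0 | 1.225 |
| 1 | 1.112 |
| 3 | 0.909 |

At 1 km, from the table: ρ = 1.112 kg/m³.
Level flight ⇒ L = W = m·g = 61500 × 9.81 = 6.0332×10^5 N.
Dynamic pressure q = 0.5 × 1.112 × 189² = 19860 Pa.
CL = 2W/(ρv²S) = 2×6.0332×10^5/(1.112×189²×169) = 0.1797.
CD = 0.0176 + 0.0485 × 0.1797² = 0.01917.
L/D = CL/CD = 0.1797 / 0.01917 = 9.38

L/D = 9.38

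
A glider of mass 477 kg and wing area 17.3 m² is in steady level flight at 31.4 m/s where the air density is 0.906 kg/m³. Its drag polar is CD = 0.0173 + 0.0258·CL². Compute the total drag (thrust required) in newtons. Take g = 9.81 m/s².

D = 207 N

Weight W = mg = 477 × 9.81 = 4679.4 N; in level flight L = W.
q = ½ρv² = ½ × 0.906 × 31.4² = 446.6 Pa.
Required CL = L/(qS) = 4679.4/(446.6·17.3) = 0.6056.
CD = 0.0173 + 0.0258 × 0.6056² = 0.02676.
D = q·S·CD = 446.6 × 17.3 × 0.02676 = 206.8 N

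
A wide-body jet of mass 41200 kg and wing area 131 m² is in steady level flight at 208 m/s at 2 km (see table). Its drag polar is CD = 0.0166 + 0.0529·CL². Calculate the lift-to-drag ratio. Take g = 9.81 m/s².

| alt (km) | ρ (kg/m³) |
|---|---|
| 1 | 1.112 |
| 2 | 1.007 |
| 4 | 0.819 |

At 2 km, from the table: ρ = 1.007 kg/m³.
Level flight ⇒ L = W = m·g = 41200 × 9.81 = 4.0417×10^5 N.
Dynamic pressure q = 0.5 × 1.007 × 208² = 21780 Pa.
Required CL = L/(qS) = 4.0417×10^5/(21780·131) = 0.1416.
CD = 0.0166 + 0.0529 × 0.1416² = 0.01766.
L/D = CL/CD = 0.1416 / 0.01766 = 8.02

L/D = 8.02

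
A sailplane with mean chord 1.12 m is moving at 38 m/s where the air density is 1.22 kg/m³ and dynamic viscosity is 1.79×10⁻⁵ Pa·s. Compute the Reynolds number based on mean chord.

Re = ρ·v·c/μ = 1.22 × 38 × 1.12 / (1.79×10⁻⁵) = 2.9×10^6

Re = 2.9×10^6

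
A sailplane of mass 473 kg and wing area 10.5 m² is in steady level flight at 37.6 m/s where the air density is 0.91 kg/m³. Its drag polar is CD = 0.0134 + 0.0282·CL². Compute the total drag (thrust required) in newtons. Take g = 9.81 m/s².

D = 180 N

In steady level flight, lift balances weight: W = mg = 473 × 9.81 = 4640.1 N.
Dynamic pressure q = 0.5 × 0.91 × 37.6² = 643.3 Pa.
Required CL = L/(qS) = 4640.1/(643.3·10.5) = 0.687.
CD = 0.0134 + 0.0282 × 0.687² = 0.02671.
D = q·S·CD = 643.3 × 10.5 × 0.02671 = 180.4 N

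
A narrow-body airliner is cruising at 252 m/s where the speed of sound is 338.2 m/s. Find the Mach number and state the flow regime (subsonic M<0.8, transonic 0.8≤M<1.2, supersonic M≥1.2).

M = v/a = 252 / 338.2 = 0.745
M = 0.745 → subsonic.

M = 0.745 (subsonic)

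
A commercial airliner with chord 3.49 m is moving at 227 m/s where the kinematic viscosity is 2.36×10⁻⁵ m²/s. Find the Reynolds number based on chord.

Re = 3.36×10^7

Re = v·c/ν = 227 × 3.49 / (2.36×10⁻⁵) = 3.36×10^7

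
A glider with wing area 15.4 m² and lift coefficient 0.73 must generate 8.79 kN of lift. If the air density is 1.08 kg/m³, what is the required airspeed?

L = ½ρv²S·CL ⇒ v = √(2L/(ρ·S·CL))
v = √(2 × 8790 / (1.08 × 15.4 × 0.73)) = √1448 = 38.1 m/s

v = 38.1 m/s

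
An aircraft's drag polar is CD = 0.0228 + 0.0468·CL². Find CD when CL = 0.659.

CD = 0.0228 + 0.0468 × 0.659² = 0.0228 + 0.02032 = 0.0431

CD = 0.0431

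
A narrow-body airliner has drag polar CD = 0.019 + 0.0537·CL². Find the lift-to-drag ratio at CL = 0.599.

CD = 0.019 + 0.0537 × 0.599² = 0.03827
L/D = CL/CD = 0.599 / 0.03827 = 15.7

L/D = 15.7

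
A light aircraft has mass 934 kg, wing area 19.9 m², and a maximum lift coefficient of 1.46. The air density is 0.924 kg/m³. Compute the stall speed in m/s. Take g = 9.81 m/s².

V_stall = 26.1 m/s

Weight W = mg = 934 × 9.81 = 9163 N.
V_stall = √(2W/(ρ·S·CL,max)) = √(2 × 9163 / (0.924 × 19.9 × 1.46))
V_stall = √682.6 = 26.1 m/s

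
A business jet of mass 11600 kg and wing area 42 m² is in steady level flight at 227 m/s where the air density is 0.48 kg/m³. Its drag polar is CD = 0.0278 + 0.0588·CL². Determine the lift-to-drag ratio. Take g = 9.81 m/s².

L/D = 7.15

Weight W = mg = 11600 × 9.81 = 1.138×10^5 N; in level flight L = W.
Dynamic pressure q = 0.5 × 0.48 × 227² = 12370 Pa.
CL = 2W/(ρv²S) = 2×1.138×10^5/(0.48×227²×42) = 0.2191.
CD = 0.0278 + 0.0588 × 0.2191² = 0.03062.
L/D = CL/CD = 0.2191 / 0.03062 = 7.15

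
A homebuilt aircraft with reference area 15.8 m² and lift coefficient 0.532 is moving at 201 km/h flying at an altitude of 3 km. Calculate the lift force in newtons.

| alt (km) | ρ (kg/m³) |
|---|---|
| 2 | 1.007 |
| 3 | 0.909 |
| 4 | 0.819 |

At 3 km, from the table: ρ = 0.909 kg/m³.
Convert speed: v = 201 km/h ÷ 3.6 = 55.83 m/s.
Dynamic pressure q = ½ρv² = ½ × 0.909 × 55.83² = 1417 Pa.
L = q·S·CL = 1417 × 15.8 × 0.532 = 11900 N ≈ 11.9 kN

L = 11900 N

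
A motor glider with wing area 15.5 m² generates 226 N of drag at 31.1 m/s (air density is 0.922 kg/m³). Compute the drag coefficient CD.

CD = 0.0327

From D = ½ρv²S·CD, rearranging gives CD = 2D/(ρv²S).
CD = 2 × 226 / (0.922 × 31.1² × 15.5) = 0.0327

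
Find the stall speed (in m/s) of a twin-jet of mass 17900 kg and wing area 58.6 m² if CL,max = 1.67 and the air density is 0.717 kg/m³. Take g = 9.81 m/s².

Weight W = mg = 17900 × 9.81 = 1.756×10^5 N.
From L = ½ρV²S·CL,max = W: V_stall = √(2W/(ρSCL,max)) = √(2·1.756×10^5/(0.717·58.6·1.67))
V_stall = √5005 = 70.7 m/s

V_stall = 70.7 m/s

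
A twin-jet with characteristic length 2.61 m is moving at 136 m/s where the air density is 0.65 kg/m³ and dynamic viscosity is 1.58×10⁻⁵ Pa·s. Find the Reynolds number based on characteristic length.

Re = ρ·v·c/μ = 0.65 × 136 × 2.61 / (1.58×10⁻⁵) = 1.46×10^7

Re = 1.46×10^7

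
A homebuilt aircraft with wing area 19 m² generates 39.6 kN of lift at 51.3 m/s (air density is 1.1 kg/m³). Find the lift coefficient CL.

CL = 1.44

From L = ½ρv²S·CL, rearranging gives CL = 2L/(ρv²S).
CL = 2 × 39600 / (1.1 × 51.3² × 19) = 1.44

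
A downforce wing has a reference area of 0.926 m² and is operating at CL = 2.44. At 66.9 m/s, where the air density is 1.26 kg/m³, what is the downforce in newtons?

Dynamic pressure q = ½ρv² = ½ × 1.26 × 66.9² = 2820 Pa.
L = q·S·CL = 2820 × 0.926 × 2.44 = 6370 N ≈ 6.37 kN

L = 6370 N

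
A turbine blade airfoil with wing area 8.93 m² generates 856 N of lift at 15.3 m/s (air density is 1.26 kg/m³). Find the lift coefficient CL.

From L = ½ρv²S·CL, rearranging gives CL = 2L/(ρv²S).
CL = 2 × 856 / (1.26 × 15.3² × 8.93) = 0.65

CL = 0.65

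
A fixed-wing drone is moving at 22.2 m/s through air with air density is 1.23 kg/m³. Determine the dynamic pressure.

q = 303 Pa

q = ½ρv² = ½ × 1.23 × 22.2² = 303 Pa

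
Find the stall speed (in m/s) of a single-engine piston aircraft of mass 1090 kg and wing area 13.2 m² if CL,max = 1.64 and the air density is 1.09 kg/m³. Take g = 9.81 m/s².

V_stall = 30.1 m/s

Stall occurs when L = W at CL,max. W = mg = 1090 × 9.81 = 10690 N.
V_stall = √(2W/(ρ·S·CL,max)) = √(2 × 10690 / (1.09 × 13.2 × 1.64))
V_stall = √906.3 = 30.1 m/s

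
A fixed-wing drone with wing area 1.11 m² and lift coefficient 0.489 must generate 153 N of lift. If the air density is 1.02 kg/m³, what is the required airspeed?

L = ½ρv²S·CL ⇒ v = √(2L/(ρ·S·CL))
v = √(2 × 153 / (1.02 × 1.11 × 0.489)) = √552.7 = 23.5 m/s

v = 23.5 m/s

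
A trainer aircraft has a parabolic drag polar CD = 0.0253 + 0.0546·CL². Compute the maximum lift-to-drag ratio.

For CD = CD0 + K·CL², (L/D)max occurs at CL* = √(CD0/K) and equals 1/(2√(K·CD0)).
(L/D)max = 1/(2√(0.0546 × 0.0253)) = 1/(2 × 0.03717) = 13.5

(L/D)max = 13.5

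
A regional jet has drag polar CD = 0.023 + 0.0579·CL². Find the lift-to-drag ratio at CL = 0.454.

L/D = 13

CD = 0.023 + 0.0579 × 0.454² = 0.03493
L/D = CL/CD = 0.454 / 0.03493 = 13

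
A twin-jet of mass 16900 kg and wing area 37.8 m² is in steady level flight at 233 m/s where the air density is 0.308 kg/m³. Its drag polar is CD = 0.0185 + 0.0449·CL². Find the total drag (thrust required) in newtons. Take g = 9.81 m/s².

D = 9750 N

Level flight ⇒ L = W = m·g = 16900 × 9.81 = 1.6579×10^5 N.
q = ½ρv² = ½ × 0.308 × 233² = 8361 Pa.
CL = W/(q·S) = 1.6579×10^5 / (8361 × 37.8) = 0.5246.
CD = 0.0185 + 0.0449 × 0.5246² = 0.03086.
D = q·S·CD = 8361 × 37.8 × 0.03086 = 9752 N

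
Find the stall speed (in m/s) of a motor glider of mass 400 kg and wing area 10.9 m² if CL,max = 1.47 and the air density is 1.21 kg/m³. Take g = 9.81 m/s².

Weight W = mg = 400 × 9.81 = 3924 N.
From L = ½ρV²S·CL,max = W: V_stall = √(2W/(ρSCL,max)) = √(2·3924/(1.21·10.9·1.47))
V_stall = √404.8 = 20.1 m/s

V_stall = 20.1 m/s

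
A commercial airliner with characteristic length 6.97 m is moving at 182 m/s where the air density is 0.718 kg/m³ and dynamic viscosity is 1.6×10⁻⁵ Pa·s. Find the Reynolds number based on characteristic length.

Re = ρ·v·c/μ = 0.718 × 182 × 6.97 / (1.6×10⁻⁵) = 5.69×10^7

Re = 5.69×10^7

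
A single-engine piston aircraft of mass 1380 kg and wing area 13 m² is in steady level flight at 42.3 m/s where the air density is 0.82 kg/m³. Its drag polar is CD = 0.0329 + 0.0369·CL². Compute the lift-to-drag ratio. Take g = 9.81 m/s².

L/D = 13.2

In steady level flight, lift balances weight: W = mg = 1380 × 9.81 = 13538 N.
q = ½ρv² = ½ × 0.82 × 42.3² = 733.6 Pa.
Required CL = L/(qS) = 13538/(733.6·13) = 1.42.
CD = 0.0329 + 0.0369 × 1.42² = 0.1073.
L/D = CL/CD = 1.42 / 0.1073 = 13.2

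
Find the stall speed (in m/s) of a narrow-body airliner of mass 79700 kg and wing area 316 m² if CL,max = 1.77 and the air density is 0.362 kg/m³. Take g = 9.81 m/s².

V_stall = 87.9 m/s

At stall, lift equals weight: L = W = m·g = 79700 × 9.81 = 7.819×10^5 N.
V_stall = √(2W/(ρ·S·CL,max)) = √(2 × 7.819×10^5 / (0.362 × 316 × 1.77))
V_stall = √7723 = 87.9 m/s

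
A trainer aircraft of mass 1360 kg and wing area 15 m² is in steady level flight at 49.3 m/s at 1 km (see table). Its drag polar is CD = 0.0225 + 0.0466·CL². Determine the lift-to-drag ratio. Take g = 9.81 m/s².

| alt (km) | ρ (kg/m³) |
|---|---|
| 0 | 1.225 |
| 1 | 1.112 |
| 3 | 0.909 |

L/D = 15.4

At 1 km, from the table: ρ = 1.112 kg/m³.
Weight W = mg = 1360 × 9.81 = 13342 N; in level flight L = W.
q = ½ρv² = ½ × 1.112 × 49.3² = 1351 Pa.
CL = W/(q·S) = 13342 / (1351 × 15) = 0.6582.
CD = 0.0225 + 0.0466 × 0.6582² = 0.04269.
L/D = CL/CD = 0.6582 / 0.04269 = 15.4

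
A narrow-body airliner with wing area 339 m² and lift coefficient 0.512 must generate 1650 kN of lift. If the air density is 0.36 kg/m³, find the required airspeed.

v = 230 m/s

L = ½ρv²S·CL ⇒ v = √(2L/(ρ·S·CL))
v = √(2 × 1.65×10^6 / (0.36 × 339 × 0.512)) = √52810 = 230 m/s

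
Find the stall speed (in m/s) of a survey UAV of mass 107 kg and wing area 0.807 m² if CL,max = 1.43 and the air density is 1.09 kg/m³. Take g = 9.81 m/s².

V_stall = 40.9 m/s

Weight W = mg = 107 × 9.81 = 1050 N.
From L = ½ρV²S·CL,max = W: V_stall = √(2W/(ρSCL,max)) = √(2·1050/(1.09·0.807·1.43))
V_stall = √1669 = 40.9 m/s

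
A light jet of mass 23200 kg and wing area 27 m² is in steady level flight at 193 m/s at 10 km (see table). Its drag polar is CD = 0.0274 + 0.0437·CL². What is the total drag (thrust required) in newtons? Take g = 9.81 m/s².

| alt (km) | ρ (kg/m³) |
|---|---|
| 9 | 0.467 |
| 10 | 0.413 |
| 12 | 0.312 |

D = 16600 N

At 10 km, from the table: ρ = 0.413 kg/m³.
Level flight ⇒ L = W = m·g = 23200 × 9.81 = 2.2759×10^5 N.
Dynamic pressure q = 0.5 × 0.413 × 193² = 7692 Pa.
CL = 2W/(ρv²S) = 2×2.2759×10^5/(0.413×193²×27) = 1.096.
CD = 0.0274 + 0.0437 × 1.096² = 0.07988.
D = q·S·CD = 7692 × 27 × 0.07988 = 16590 N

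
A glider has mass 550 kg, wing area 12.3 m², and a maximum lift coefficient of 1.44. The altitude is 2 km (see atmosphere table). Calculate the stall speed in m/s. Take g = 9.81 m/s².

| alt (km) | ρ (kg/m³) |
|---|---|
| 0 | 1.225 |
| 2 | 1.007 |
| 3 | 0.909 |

V_stall = 24.6 m/s

At 2 km, from the table: ρ = 1.007 kg/m³.
Weight W = mg = 550 × 9.81 = 5396 N.
From L = ½ρV²S·CL,max = W: V_stall = √(2W/(ρSCL,max)) = √(2·5396/(1.007·12.3·1.44))
V_stall = √605 = 24.6 m/s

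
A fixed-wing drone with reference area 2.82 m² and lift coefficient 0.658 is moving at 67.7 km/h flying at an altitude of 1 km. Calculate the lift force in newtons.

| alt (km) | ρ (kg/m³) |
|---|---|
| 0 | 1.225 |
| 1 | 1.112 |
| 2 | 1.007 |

At 1 km, from the table: ρ = 1.112 kg/m³.
Convert speed: v = 67.7 km/h ÷ 3.6 = 18.81 m/s.
L = ½ρv²S·CL = ½ × 1.112 × 18.81² × 2.82 × 0.658 = 365 N

L = 365 N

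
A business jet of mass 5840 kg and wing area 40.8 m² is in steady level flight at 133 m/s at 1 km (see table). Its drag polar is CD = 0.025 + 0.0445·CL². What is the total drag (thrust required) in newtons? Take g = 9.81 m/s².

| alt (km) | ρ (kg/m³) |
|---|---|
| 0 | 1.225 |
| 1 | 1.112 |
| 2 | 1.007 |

At 1 km, from the table: ρ = 1.112 kg/m³.
Level flight ⇒ L = W = m·g = 5840 × 9.81 = 57290 N.
q = ½ρv² = ½ × 1.112 × 133² = 9835 Pa.
Required CL = L/(qS) = 57290/(9835·40.8) = 0.1428.
CD = 0.025 + 0.0445 × 0.1428² = 0.02591.
D = q·S·CD = 9835 × 40.8 × 0.02591 = 10400 N

D = 10400 N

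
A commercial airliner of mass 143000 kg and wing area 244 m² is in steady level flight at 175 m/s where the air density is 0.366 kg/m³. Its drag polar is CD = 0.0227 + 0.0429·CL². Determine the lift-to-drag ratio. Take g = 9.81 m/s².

In steady level flight, lift balances weight: W = mg = 143000 × 9.81 = 1.4028×10^6 N.
Dynamic pressure q = 0.5 × 0.366 × 175² = 5604 Pa.
CL = W/(q·S) = 1.4028×10^6 / (5604 × 244) = 1.026.
CD = 0.0227 + 0.0429 × 1.026² = 0.06785.
L/D = CL/CD = 1.026 / 0.06785 = 15.1

L/D = 15.1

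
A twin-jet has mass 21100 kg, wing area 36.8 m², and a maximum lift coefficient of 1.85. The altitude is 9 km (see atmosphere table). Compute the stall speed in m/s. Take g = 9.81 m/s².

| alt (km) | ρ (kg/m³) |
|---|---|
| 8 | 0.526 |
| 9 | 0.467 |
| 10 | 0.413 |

At 9 km, from the table: ρ = 0.467 kg/m³.
At stall, lift equals weight: L = W = m·g = 21100 × 9.81 = 2.07×10^5 N.
V_stall = √(2W/(ρ·S·CL,max)) = √(2 × 2.07×10^5 / (0.467 × 36.8 × 1.85))
V_stall = √13020 = 114 m/s

V_stall = 114 m/s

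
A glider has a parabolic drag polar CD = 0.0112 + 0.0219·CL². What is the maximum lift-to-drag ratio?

For CD = CD0 + K·CL², (L/D)max occurs at CL* = √(CD0/K) and equals 1/(2√(K·CD0)).
(L/D)max = 1/(2√(0.0219 × 0.0112)) = 1/(2 × 0.01566) = 31.9

(L/D)max = 31.9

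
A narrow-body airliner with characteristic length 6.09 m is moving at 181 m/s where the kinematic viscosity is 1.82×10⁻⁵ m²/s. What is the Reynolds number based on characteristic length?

Re = v·c/ν = 181 × 6.09 / (1.82×10⁻⁵) = 6.06×10^7

Re = 6.06×10^7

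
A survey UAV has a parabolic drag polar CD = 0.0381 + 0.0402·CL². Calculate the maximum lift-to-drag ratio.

(L/D)max = 12.8

For CD = CD0 + K·CL², (L/D)max occurs at CL* = √(CD0/K) and equals 1/(2√(K·CD0)).
(L/D)max = 1/(2√(0.0402 × 0.0381)) = 1/(2 × 0.03914) = 12.8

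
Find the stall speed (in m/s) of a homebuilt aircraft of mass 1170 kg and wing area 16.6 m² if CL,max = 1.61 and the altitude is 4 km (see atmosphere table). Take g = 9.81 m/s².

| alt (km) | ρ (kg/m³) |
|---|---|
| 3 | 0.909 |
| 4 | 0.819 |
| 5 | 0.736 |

V_stall = 32.4 m/s

At 4 km, from the table: ρ = 0.819 kg/m³.
At stall, lift equals weight: L = W = m·g = 1170 × 9.81 = 11480 N.
From L = ½ρV²S·CL,max = W: V_stall = √(2W/(ρSCL,max)) = √(2·11480/(0.819·16.6·1.61))
V_stall = √1049 = 32.4 m/s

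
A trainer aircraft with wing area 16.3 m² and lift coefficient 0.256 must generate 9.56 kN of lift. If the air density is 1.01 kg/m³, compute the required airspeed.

v = 67.4 m/s

L = ½ρv²S·CL ⇒ v = √(2L/(ρ·S·CL))
v = √(2 × 9560 / (1.01 × 16.3 × 0.256)) = √4537 = 67.4 m/s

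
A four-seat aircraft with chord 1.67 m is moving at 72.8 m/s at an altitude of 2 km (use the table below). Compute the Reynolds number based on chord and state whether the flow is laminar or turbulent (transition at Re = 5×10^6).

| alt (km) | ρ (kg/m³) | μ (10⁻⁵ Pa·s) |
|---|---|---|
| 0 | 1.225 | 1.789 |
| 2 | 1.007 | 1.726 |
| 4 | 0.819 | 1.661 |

Re = 7.09×10^6 (turbulent)

At 2 km, from the table: ρ = 1.007 kg/m³, μ = 1.726×10⁻⁵ Pa·s.
Re = ρ·v·c/μ = 1.007 × 72.8 × 1.67 / (1.726×10⁻⁵) = 7.09×10^6
Since 7.09×10^6 > 5×10^6, the flow is turbulent.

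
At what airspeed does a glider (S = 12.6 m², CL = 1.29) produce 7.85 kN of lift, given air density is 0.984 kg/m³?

L = ½ρv²S·CL ⇒ v = √(2L/(ρ·S·CL))
v = √(2 × 7850 / (0.984 × 12.6 × 1.29)) = √981.6 = 31.3 m/s

v = 31.3 m/s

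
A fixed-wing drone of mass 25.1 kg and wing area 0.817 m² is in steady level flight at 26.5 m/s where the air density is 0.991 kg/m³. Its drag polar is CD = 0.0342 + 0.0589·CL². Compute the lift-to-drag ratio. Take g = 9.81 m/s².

L/D = 11

In steady level flight, lift balances weight: W = mg = 25.1 × 9.81 = 246.23 N.
Dynamic pressure q = 0.5 × 0.991 × 26.5² = 348 Pa.
CL = W/(q·S) = 246.23 / (348 × 0.817) = 0.8661.
CD = 0.0342 + 0.0589 × 0.8661² = 0.07839.
L/D = CL/CD = 0.8661 / 0.07839 = 11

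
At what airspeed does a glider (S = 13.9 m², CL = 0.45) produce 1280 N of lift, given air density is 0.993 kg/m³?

L = ½ρv²S·CL ⇒ v = √(2L/(ρ·S·CL))
v = √(2 × 1280 / (0.993 × 13.9 × 0.45)) = √412.2 = 20.3 m/s

v = 20.3 m/s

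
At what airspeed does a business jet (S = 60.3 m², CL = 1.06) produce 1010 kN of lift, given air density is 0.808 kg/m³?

v = 198 m/s

L = ½ρv²S·CL ⇒ v = √(2L/(ρ·S·CL))
v = √(2 × 1.01×10^6 / (0.808 × 60.3 × 1.06)) = √39110 = 198 m/s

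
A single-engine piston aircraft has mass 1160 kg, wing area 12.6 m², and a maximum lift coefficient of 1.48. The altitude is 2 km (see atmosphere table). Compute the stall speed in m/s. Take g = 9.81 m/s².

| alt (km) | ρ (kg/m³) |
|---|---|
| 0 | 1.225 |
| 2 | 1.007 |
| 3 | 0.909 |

V_stall = 34.8 m/s

At 2 km, from the table: ρ = 1.007 kg/m³.
At stall, lift equals weight: L = W = m·g = 1160 × 9.81 = 11380 N.
V_stall = √(2W/(ρ·S·CL,max)) = √(2 × 11380 / (1.007 × 12.6 × 1.48))
V_stall = √1212 = 34.8 m/s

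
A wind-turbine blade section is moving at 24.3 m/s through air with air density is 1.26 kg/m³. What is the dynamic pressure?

q = ½ρv² = ½ × 1.26 × 24.3² = 372 Pa

q = 372 Pa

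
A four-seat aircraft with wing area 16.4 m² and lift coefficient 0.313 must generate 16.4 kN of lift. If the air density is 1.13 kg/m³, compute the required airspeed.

L = ½ρv²S·CL ⇒ v = √(2L/(ρ·S·CL))
v = √(2 × 16400 / (1.13 × 16.4 × 0.313)) = √5655 = 75.2 m/s

v = 75.2 m/s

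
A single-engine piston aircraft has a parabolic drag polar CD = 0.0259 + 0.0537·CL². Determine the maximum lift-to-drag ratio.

For CD = CD0 + K·CL², (L/D)max occurs at CL* = √(CD0/K) and equals 1/(2√(K·CD0)).
(L/D)max = 1/(2√(0.0537 × 0.0259)) = 1/(2 × 0.03729) = 13.4

(L/D)max = 13.4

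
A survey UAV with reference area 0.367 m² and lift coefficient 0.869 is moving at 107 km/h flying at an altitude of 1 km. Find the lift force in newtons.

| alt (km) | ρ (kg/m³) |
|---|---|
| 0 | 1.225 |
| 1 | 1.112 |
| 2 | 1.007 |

L = 157 N

At 1 km, from the table: ρ = 1.112 kg/m³.
Convert speed: v = 107 km/h ÷ 3.6 = 29.72 m/s.
L = ½ρv²S·CL = ½ × 1.112 × 29.72² × 0.367 × 0.869 = 157 N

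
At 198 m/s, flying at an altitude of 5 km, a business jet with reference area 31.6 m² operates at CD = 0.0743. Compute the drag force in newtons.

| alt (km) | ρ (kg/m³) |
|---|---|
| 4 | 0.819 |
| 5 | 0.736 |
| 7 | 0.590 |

D = 33900 N

At 5 km, from the table: ρ = 0.736 kg/m³.
Dynamic pressure q = ½ρv² = ½ × 0.736 × 198² = 14430 Pa.
D = q·S·CD = 14430 × 31.6 × 0.0743 = 33900 N ≈ 33.9 kN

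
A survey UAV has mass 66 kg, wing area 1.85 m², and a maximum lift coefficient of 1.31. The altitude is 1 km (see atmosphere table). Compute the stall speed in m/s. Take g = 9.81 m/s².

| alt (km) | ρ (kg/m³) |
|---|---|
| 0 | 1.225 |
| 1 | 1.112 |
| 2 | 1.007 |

At 1 km, from the table: ρ = 1.112 kg/m³.
Stall occurs when L = W at CL,max. W = mg = 66 × 9.81 = 647.5 N.
V_stall = √(2W/(ρ·S·CL,max)) = √(2 × 647.5 / (1.112 × 1.85 × 1.31))
V_stall = √480.5 = 21.9 m/s

V_stall = 21.9 m/s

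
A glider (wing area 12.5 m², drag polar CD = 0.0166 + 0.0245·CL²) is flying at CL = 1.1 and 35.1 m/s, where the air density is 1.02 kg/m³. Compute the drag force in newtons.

CD = 0.0166 + 0.0245 × 1.1² = 0.04625
D = ½ρv²S·CD = ½ × 1.02 × 35.1² × 12.5 × 0.04625 = 363 N

D = 363 N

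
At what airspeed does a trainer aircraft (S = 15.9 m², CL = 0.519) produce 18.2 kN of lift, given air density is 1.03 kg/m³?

L = ½ρv²S·CL ⇒ v = √(2L/(ρ·S·CL))
v = √(2 × 18200 / (1.03 × 15.9 × 0.519)) = √4283 = 65.4 m/s

v = 65.4 m/s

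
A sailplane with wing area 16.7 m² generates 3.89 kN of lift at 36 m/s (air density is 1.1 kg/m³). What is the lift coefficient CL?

CL = 0.327

From L = ½ρv²S·CL, rearranging gives CL = 2L/(ρv²S).
CL = 2 × 3890 / (1.1 × 36² × 16.7) = 0.327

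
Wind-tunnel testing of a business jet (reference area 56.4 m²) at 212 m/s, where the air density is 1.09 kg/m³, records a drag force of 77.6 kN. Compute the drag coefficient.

From D = ½ρv²S·CD, rearranging gives CD = 2D/(ρv²S).
CD = 2 × 77600 / (1.09 × 212² × 56.4) = 0.0562

CD = 0.0562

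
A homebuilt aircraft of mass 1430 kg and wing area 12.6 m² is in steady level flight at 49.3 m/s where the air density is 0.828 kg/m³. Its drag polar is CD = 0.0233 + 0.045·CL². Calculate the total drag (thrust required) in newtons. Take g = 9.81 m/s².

D = 994 N

In steady level flight, lift balances weight: W = mg = 1430 × 9.81 = 14028 N.
q = ½ρv² = ½ × 0.828 × 49.3² = 1006 Pa.
Required CL = L/(qS) = 14028/(1006·12.6) = 1.106.
CD = 0.0233 + 0.045 × 1.106² = 0.07839.
D = q·S·CD = 1006 × 12.6 × 0.07839 = 993.9 N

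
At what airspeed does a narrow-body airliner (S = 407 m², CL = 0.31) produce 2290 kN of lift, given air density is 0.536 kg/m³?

v = 260 m/s

L = ½ρv²S·CL ⇒ v = √(2L/(ρ·S·CL))
v = √(2 × 2.29×10^6 / (0.536 × 407 × 0.31)) = √67720 = 260 m/s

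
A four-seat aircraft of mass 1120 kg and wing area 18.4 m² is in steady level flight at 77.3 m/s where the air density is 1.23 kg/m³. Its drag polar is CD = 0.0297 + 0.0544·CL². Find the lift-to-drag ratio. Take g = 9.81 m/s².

L/D = 5.22

Level flight ⇒ L = W = m·g = 1120 × 9.81 = 10987 N.
Dynamic pressure q = 0.5 × 1.23 × 77.3² = 3675 Pa.
Required CL = L/(qS) = 10987/(3675·18.4) = 0.1625.
CD = 0.0297 + 0.0544 × 0.1625² = 0.03114.
L/D = CL/CD = 0.1625 / 0.03114 = 5.22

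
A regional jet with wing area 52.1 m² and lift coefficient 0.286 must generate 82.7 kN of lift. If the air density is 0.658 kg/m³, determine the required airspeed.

v = 130 m/s

L = ½ρv²S·CL ⇒ v = √(2L/(ρ·S·CL))
v = √(2 × 82700 / (0.658 × 52.1 × 0.286)) = √16870 = 130 m/s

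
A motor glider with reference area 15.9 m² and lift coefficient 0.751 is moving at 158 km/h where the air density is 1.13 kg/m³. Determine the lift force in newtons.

Convert speed: v = 158 km/h ÷ 3.6 = 43.89 m/s.
Dynamic pressure q = ½ρv² = ½ × 1.13 × 43.89² = 1088 Pa.
L = q·S·CL = 1088 × 15.9 × 0.751 = 13000 N ≈ 13 kN

L = 13000 N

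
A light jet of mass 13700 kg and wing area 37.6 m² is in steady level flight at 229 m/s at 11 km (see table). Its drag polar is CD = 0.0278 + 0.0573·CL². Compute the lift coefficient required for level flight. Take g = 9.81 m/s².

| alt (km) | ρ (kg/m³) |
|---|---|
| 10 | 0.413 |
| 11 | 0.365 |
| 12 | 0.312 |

At 11 km, from the table: ρ = 0.365 kg/m³.
Weight W = mg = 13700 × 9.81 = 1.344×10^5 N; in level flight L = W.
q = ½ρv² = ½ × 0.365 × 229² = 9570 Pa.
CL = W/(q·S) = 1.344×10^5 / (9570 × 37.6) = 0.3735.

CL = 0.373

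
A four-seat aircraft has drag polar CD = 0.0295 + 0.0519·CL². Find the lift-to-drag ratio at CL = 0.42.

L/D = 10.9

CD = 0.0295 + 0.0519 × 0.42² = 0.03866
L/D = CL/CD = 0.42 / 0.03866 = 10.9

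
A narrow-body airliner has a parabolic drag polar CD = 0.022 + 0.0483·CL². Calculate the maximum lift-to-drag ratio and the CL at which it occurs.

(L/D)max = 15.3, at CL = 0.675

For CD = CD0 + K·CL², (L/D)max occurs at CL* = √(CD0/K) and equals 1/(2√(K·CD0)).
(L/D)max = 1/(2√(0.0483 × 0.022)) = 1/(2 × 0.0326) = 15.3
CL* = √(0.022/0.0483) = 0.675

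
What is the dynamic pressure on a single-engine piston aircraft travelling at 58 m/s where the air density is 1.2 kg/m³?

q = ½ρv² = ½ × 1.2 × 58² = 2020 Pa

q = 2020 Pa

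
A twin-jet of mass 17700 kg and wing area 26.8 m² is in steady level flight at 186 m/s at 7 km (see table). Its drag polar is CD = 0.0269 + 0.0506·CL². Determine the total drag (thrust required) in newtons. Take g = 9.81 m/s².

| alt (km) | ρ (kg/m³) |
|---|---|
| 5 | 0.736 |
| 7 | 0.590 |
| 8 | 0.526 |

D = 12900 N

At 7 km, from the table: ρ = 0.590 kg/m³.
In steady level flight, lift balances weight: W = mg = 17700 × 9.81 = 1.7364×10^5 N.
q = ½ρv² = ½ × 0.59 × 186² = 10210 Pa.
CL = 2W/(ρv²S) = 2×1.7364×10^5/(0.59×186²×26.8) = 0.6348.
CD = 0.0269 + 0.0506 × 0.6348² = 0.04729.
D = q·S·CD = 10210 × 26.8 × 0.04729 = 12940 N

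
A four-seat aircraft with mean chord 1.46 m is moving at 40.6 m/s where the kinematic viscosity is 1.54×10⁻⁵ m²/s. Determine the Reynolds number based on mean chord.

Re = v·c/ν = 40.6 × 1.46 / (1.54×10⁻⁵) = 3.85×10^6

Re = 3.85×10^6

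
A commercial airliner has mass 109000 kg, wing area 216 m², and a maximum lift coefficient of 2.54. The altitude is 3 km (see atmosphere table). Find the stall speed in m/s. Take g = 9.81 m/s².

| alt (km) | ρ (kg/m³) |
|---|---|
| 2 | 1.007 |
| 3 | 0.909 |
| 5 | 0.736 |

V_stall = 65.5 m/s

At 3 km, from the table: ρ = 0.909 kg/m³.
Stall occurs when L = W at CL,max. W = mg = 109000 × 9.81 = 1.069×10^6 N.
V_stall = √(2W/(ρ·S·CL,max)) = √(2 × 1.069×10^6 / (0.909 × 216 × 2.54))
V_stall = √4288 = 65.5 m/s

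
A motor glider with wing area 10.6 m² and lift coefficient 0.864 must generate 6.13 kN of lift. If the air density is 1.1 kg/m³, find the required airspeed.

L = ½ρv²S·CL ⇒ v = √(2L/(ρ·S·CL))
v = √(2 × 6130 / (1.1 × 10.6 × 0.864)) = √1217 = 34.9 m/s

v = 34.9 m/s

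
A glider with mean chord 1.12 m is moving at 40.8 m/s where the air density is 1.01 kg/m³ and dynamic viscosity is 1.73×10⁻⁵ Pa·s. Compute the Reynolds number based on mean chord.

Re = 2.67×10^6

Re = ρ·v·c/μ = 1.01 × 40.8 × 1.12 / (1.73×10⁻⁵) = 2.67×10^6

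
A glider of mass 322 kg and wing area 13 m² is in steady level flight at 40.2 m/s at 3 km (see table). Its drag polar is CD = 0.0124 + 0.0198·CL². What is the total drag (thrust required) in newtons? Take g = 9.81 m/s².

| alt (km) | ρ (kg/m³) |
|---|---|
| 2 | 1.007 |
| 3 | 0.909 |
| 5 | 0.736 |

At 3 km, from the table: ρ = 0.909 kg/m³.
In steady level flight, lift balances weight: W = mg = 322 × 9.81 = 3158.8 N.
q = ½ρv² = ½ × 0.909 × 40.2² = 734.5 Pa.
CL = 2W/(ρv²S) = 2×3158.8/(0.909×40.2²×13) = 0.3308.
CD = 0.0124 + 0.0198 × 0.3308² = 0.01457.
D = q·S·CD = 734.5 × 13 × 0.01457 = 139.1 N

D = 139 N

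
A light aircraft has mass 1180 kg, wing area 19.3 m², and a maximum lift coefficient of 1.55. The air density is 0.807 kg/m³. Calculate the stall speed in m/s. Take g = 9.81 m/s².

V_stall = 31 m/s

Stall occurs when L = W at CL,max. W = mg = 1180 × 9.81 = 11580 N.
V_stall = √(2W/(ρ·S·CL,max)) = √(2 × 11580 / (0.807 × 19.3 × 1.55))
V_stall = √959 = 31 m/s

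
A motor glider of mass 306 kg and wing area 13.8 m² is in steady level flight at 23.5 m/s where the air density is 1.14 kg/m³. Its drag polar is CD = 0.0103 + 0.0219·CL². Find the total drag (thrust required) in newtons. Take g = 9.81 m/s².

Level flight ⇒ L = W = m·g = 306 × 9.81 = 3001.9 N.
Dynamic pressure q = 0.5 × 1.14 × 23.5² = 314.8 Pa.
Required CL = L/(qS) = 3001.9/(314.8·13.8) = 0.691.
CD = 0.0103 + 0.0219 × 0.691² = 0.02076.
D = q·S·CD = 314.8 × 13.8 × 0.02076 = 90.17 N

D = 90.2 N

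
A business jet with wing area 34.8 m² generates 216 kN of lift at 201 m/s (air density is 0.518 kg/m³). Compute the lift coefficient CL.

From L = ½ρv²S·CL, rearranging gives CL = 2L/(ρv²S).
CL = 2 × 2.16×10^5 / (0.518 × 201² × 34.8) = 0.593

CL = 0.593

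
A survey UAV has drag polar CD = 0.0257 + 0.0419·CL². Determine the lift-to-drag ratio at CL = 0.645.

CD = 0.0257 + 0.0419 × 0.645² = 0.04313
L/D = CL/CD = 0.645 / 0.04313 = 15

L/D = 15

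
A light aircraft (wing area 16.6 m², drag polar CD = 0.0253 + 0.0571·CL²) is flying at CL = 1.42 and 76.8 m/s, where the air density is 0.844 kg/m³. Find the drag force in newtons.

CD = 0.0253 + 0.0571 × 1.42² = 0.1404
D = ½ρv²S·CD = ½ × 0.844 × 76.8² × 16.6 × 0.1404 = 5800 N

D = 5800 N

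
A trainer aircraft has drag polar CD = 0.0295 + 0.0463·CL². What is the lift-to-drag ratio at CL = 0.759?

L/D = 13.5

CD = 0.0295 + 0.0463 × 0.759² = 0.05617
L/D = CL/CD = 0.759 / 0.05617 = 13.5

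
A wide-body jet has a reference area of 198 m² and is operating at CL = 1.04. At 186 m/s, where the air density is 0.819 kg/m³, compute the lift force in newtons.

L = ½ρv²S·CL = ½ × 0.819 × 186² × 198 × 1.04 = 2.92×10^6 N ≈ 2920 kN

L = 2.92×10^6 N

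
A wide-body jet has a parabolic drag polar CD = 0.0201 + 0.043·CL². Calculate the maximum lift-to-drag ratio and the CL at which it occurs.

For CD = CD0 + K·CL², (L/D)max occurs at CL* = √(CD0/K) and equals 1/(2√(K·CD0)).
(L/D)max = 1/(2√(0.043 × 0.0201)) = 1/(2 × 0.0294) = 17
CL* = √(0.0201/0.043) = 0.684

(L/D)max = 17, at CL = 0.684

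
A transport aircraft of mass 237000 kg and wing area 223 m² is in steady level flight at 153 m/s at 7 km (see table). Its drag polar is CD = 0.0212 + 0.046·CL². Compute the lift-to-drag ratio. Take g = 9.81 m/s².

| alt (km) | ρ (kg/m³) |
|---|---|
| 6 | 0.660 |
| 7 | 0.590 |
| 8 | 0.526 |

At 7 km, from the table: ρ = 0.590 kg/m³.
Weight W = mg = 237000 × 9.81 = 2.325×10^6 N; in level flight L = W.
Dynamic pressure q = 0.5 × 0.59 × 153² = 6906 Pa.
CL = 2W/(ρv²S) = 2×2.325×10^6/(0.59×153²×223) = 1.51.
CD = 0.0212 + 0.046 × 1.51² = 0.1261.
L/D = CL/CD = 1.51 / 0.1261 = 12

L/D = 12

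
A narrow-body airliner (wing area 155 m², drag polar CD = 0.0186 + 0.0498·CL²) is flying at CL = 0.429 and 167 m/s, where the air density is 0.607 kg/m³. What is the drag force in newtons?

CD = 0.0186 + 0.0498 × 0.429² = 0.02777
D = ½ρv²S·CD = ½ × 0.607 × 167² × 155 × 0.02777 = 36400 N

D = 36400 N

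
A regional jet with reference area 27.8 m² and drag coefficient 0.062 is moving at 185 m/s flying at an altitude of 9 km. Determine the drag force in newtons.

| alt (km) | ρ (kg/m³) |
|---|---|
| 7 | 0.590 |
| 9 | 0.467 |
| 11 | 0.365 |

D = 13800 N

At 9 km, from the table: ρ = 0.467 kg/m³.
Dynamic pressure q = ½ρv² = ½ × 0.467 × 185² = 7992 Pa.
D = q·S·CD = 7992 × 27.8 × 0.062 = 13800 N ≈ 13.8 kN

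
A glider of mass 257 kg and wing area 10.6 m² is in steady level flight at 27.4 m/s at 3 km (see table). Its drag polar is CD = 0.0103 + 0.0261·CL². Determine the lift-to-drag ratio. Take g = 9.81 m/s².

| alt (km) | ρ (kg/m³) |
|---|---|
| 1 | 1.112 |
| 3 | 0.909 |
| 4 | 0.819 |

L/D = 30.3

At 3 km, from the table: ρ = 0.909 kg/m³.
Weight W = mg = 257 × 9.81 = 2521.2 N; in level flight L = W.
Dynamic pressure q = 0.5 × 0.909 × 27.4² = 341.2 Pa.
Required CL = L/(qS) = 2521.2/(341.2·10.6) = 0.697.
CD = 0.0103 + 0.0261 × 0.697² = 0.02298.
L/D = CL/CD = 0.697 / 0.02298 = 30.3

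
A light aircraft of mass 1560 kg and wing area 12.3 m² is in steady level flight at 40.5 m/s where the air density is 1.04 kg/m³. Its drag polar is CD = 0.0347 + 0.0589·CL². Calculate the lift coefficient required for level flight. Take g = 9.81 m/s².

CL = 1.46

Level flight ⇒ L = W = m·g = 1560 × 9.81 = 15304 N.
Dynamic pressure q = 0.5 × 1.04 × 40.5² = 852.9 Pa.
CL = W/(q·S) = 15304 / (852.9 × 12.3) = 1.459.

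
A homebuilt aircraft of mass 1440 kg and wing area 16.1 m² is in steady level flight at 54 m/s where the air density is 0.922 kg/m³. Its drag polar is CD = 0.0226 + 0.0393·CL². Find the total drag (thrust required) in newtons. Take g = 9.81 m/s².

Weight W = mg = 1440 × 9.81 = 14126 N; in level flight L = W.
Dynamic pressure q = 0.5 × 0.922 × 54² = 1344 Pa.
CL = 2W/(ρv²S) = 2×14126/(0.922×54²×16.1) = 0.6527.
CD = 0.0226 + 0.0393 × 0.6527² = 0.03934.
D = q·S·CD = 1344 × 16.1 × 0.03934 = 851.5 N

D = 851 N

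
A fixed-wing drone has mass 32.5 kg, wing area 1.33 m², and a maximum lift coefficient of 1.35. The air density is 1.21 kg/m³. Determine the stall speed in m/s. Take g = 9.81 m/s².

At stall, lift equals weight: L = W = m·g = 32.5 × 9.81 = 318.8 N.
V_stall = √(2W/(ρ·S·CL,max)) = √(2 × 318.8 / (1.21 × 1.33 × 1.35))
V_stall = √293.5 = 17.1 m/s

V_stall = 17.1 m/s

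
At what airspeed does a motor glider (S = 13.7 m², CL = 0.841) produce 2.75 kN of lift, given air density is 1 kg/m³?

v = 21.8 m/s

L = ½ρv²S·CL ⇒ v = √(2L/(ρ·S·CL))
v = √(2 × 2750 / (1 × 13.7 × 0.841)) = √477.4 = 21.8 m/s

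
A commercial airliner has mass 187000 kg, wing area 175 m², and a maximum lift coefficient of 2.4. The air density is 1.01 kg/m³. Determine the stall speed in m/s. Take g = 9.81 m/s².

Weight W = mg = 187000 × 9.81 = 1.834×10^6 N.
From L = ½ρV²S·CL,max = W: V_stall = √(2W/(ρSCL,max)) = √(2·1.834×10^6/(1.01·175·2.4))
V_stall = √8649 = 93 m/s

V_stall = 93 m/s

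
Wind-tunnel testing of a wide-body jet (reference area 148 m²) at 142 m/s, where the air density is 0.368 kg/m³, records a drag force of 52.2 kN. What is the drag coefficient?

CD = 0.0951

From D = ½ρv²S·CD, rearranging gives CD = 2D/(ρv²S).
CD = 2 × 52200 / (0.368 × 142² × 148) = 0.0951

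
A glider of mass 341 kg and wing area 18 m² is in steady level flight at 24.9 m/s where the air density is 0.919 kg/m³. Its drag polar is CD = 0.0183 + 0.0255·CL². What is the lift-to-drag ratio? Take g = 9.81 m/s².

In steady level flight, lift balances weight: W = mg = 341 × 9.81 = 3345.2 N.
Dynamic pressure q = 0.5 × 0.919 × 24.9² = 284.9 Pa.
CL = W/(q·S) = 3345.2 / (284.9 × 18) = 0.6523.
CD = 0.0183 + 0.0255 × 0.6523² = 0.02915.
L/D = CL/CD = 0.6523 / 0.02915 = 22.4

L/D = 22.4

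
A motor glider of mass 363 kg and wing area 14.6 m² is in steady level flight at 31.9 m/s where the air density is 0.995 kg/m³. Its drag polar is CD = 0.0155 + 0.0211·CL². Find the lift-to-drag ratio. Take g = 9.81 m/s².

L/D = 23.6

In steady level flight, lift balances weight: W = mg = 363 × 9.81 = 3561 N.
q = ½ρv² = ½ × 0.995 × 31.9² = 506.3 Pa.
CL = 2W/(ρv²S) = 2×3561/(0.995×31.9²×14.6) = 0.4818.
CD = 0.0155 + 0.0211 × 0.4818² = 0.0204.
L/D = CL/CD = 0.4818 / 0.0204 = 23.6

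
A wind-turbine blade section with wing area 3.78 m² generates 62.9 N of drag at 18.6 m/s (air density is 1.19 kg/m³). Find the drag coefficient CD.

CD = 0.0808

From D = ½ρv²S·CD, rearranging gives CD = 2D/(ρv²S).
CD = 2 × 62.9 / (1.19 × 18.6² × 3.78) = 0.0808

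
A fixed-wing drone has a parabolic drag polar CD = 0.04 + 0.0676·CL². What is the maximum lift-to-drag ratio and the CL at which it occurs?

For CD = CD0 + K·CL², (L/D)max occurs at CL* = √(CD0/K) and equals 1/(2√(K·CD0)).
(L/D)max = 1/(2√(0.0676 × 0.04)) = 1/(2 × 0.052) = 9.62
CL* = √(0.04/0.0676) = 0.769

(L/D)max = 9.62, at CL = 0.769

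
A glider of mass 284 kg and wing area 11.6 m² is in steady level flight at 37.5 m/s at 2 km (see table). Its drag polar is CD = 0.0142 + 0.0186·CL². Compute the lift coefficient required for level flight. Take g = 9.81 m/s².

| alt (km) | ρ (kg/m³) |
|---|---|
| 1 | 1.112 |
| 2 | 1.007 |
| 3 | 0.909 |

CL = 0.339

At 2 km, from the table: ρ = 1.007 kg/m³.
In steady level flight, lift balances weight: W = mg = 284 × 9.81 = 2786 N.
Dynamic pressure q = 0.5 × 1.007 × 37.5² = 708 Pa.
Required CL = L/(qS) = 2786/(708·11.6) = 0.3392.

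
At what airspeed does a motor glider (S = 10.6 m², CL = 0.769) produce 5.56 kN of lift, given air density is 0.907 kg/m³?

v = 38.8 m/s

L = ½ρv²S·CL ⇒ v = √(2L/(ρ·S·CL))
v = √(2 × 5560 / (0.907 × 10.6 × 0.769)) = √1504 = 38.8 m/s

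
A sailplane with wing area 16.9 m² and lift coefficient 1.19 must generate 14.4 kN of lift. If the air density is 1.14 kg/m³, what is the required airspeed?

L = ½ρv²S·CL ⇒ v = √(2L/(ρ·S·CL))
v = √(2 × 14400 / (1.14 × 16.9 × 1.19)) = √1256 = 35.4 m/s

v = 35.4 m/s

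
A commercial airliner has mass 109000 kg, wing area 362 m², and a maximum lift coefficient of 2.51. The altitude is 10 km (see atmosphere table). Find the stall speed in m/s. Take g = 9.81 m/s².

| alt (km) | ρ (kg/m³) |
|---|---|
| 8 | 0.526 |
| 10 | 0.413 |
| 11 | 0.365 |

At 10 km, from the table: ρ = 0.413 kg/m³.
At stall, lift equals weight: L = W = m·g = 109000 × 9.81 = 1.069×10^6 N.
From L = ½ρV²S·CL,max = W: V_stall = √(2W/(ρSCL,max)) = √(2·1.069×10^6/(0.413·362·2.51))
V_stall = √5699 = 75.5 m/s

V_stall = 75.5 m/s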